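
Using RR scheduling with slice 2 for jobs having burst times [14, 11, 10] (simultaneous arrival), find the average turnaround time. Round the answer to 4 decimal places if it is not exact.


Time quantum = 2
Execution trace:
  J1 runs 2 units, time = 2
  J2 runs 2 units, time = 4
  J3 runs 2 units, time = 6
  J1 runs 2 units, time = 8
  J2 runs 2 units, time = 10
  J3 runs 2 units, time = 12
  J1 runs 2 units, time = 14
  J2 runs 2 units, time = 16
  J3 runs 2 units, time = 18
  J1 runs 2 units, time = 20
  J2 runs 2 units, time = 22
  J3 runs 2 units, time = 24
  J1 runs 2 units, time = 26
  J2 runs 2 units, time = 28
  J3 runs 2 units, time = 30
  J1 runs 2 units, time = 32
  J2 runs 1 units, time = 33
  J1 runs 2 units, time = 35
Finish times: [35, 33, 30]
Average turnaround = 98/3 = 32.6667

32.6667


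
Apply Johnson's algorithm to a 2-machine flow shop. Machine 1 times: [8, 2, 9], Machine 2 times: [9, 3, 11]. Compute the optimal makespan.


Apply Johnson's rule:
  Group 1 (a <= b): [(2, 2, 3), (1, 8, 9), (3, 9, 11)]
  Group 2 (a > b): []
Optimal job order: [2, 1, 3]
Schedule:
  Job 2: M1 done at 2, M2 done at 5
  Job 1: M1 done at 10, M2 done at 19
  Job 3: M1 done at 19, M2 done at 30
Makespan = 30

30


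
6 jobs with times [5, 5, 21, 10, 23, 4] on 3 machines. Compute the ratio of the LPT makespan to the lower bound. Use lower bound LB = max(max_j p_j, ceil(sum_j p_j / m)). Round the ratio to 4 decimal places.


LPT order: [23, 21, 10, 5, 5, 4]
Machine loads after assignment: [23, 21, 24]
LPT makespan = 24
Lower bound = max(max_job, ceil(total/3)) = max(23, 23) = 23
Ratio = 24 / 23 = 1.0435

1.0435


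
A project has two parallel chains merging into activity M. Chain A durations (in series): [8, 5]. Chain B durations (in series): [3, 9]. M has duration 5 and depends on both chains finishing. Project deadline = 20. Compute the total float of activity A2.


Forward pass: ES(A2) = sum of predecessors on chain A = 8
EF = ES + duration = 8 + 5 = 13
Backward pass: LF(M) = deadline = 20; LS(M) = 20 - 5 = 15
LF(A2) = LS(M) - sum(successors on chain A) = 15 - 0 = 15
LS = LF - duration = 15 - 5 = 10
Total float = LS - ES = 10 - 8 = 2

2


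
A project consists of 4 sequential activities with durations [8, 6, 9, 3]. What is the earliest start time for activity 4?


Activity 4 starts after activities 1 through 3 complete.
Predecessor durations: [8, 6, 9]
ES = 8 + 6 + 9 = 23

23


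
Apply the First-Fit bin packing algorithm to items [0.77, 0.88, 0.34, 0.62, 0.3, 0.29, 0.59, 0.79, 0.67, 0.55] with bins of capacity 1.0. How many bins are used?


Place items sequentially using First-Fit:
  Item 0.77 -> new Bin 1
  Item 0.88 -> new Bin 2
  Item 0.34 -> new Bin 3
  Item 0.62 -> Bin 3 (now 0.96)
  Item 0.3 -> new Bin 4
  Item 0.29 -> Bin 4 (now 0.59)
  Item 0.59 -> new Bin 5
  Item 0.79 -> new Bin 6
  Item 0.67 -> new Bin 7
  Item 0.55 -> new Bin 8
Total bins used = 8

8


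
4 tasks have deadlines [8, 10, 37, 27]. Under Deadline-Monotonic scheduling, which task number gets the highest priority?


Sort tasks by relative deadline (ascending):
  Task 1: deadline = 8
  Task 2: deadline = 10
  Task 4: deadline = 27
  Task 3: deadline = 37
Priority order (highest first): [1, 2, 4, 3]
Highest priority task = 1

1


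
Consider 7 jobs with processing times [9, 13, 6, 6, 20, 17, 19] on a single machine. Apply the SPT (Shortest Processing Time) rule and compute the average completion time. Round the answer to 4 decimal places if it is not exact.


Sort jobs by processing time (SPT order): [6, 6, 9, 13, 17, 19, 20]
Compute completion times sequentially:
  Job 1: processing = 6, completes at 6
  Job 2: processing = 6, completes at 12
  Job 3: processing = 9, completes at 21
  Job 4: processing = 13, completes at 34
  Job 5: processing = 17, completes at 51
  Job 6: processing = 19, completes at 70
  Job 7: processing = 20, completes at 90
Sum of completion times = 284
Average completion time = 284/7 = 40.5714

40.5714


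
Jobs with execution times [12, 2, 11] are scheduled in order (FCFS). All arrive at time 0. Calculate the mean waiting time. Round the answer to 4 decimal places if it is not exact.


FCFS order (as given): [12, 2, 11]
Waiting times:
  Job 1: wait = 0
  Job 2: wait = 12
  Job 3: wait = 14
Sum of waiting times = 26
Average waiting time = 26/3 = 8.6667

8.6667


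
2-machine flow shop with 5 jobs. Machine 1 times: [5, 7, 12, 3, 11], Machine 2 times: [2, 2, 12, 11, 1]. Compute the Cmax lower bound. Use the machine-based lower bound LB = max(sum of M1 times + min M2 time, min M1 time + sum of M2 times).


LB1 = sum(M1 times) + min(M2 times) = 38 + 1 = 39
LB2 = min(M1 times) + sum(M2 times) = 3 + 28 = 31
Lower bound = max(LB1, LB2) = max(39, 31) = 39

39


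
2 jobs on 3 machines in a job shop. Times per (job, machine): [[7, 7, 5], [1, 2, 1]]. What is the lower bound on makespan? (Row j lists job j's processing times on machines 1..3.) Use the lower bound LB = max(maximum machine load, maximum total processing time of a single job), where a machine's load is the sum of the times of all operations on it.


Machine loads:
  Machine 1: 7 + 1 = 8
  Machine 2: 7 + 2 = 9
  Machine 3: 5 + 1 = 6
Max machine load = 9
Job totals:
  Job 1: 19
  Job 2: 4
Max job total = 19
Lower bound = max(9, 19) = 19

19


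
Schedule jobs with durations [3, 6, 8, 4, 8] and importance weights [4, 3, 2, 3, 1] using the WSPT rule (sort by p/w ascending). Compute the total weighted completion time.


Compute p/w ratios and sort ascending (WSPT): [(3, 4), (4, 3), (6, 3), (8, 2), (8, 1)]
Compute weighted completion times:
  Job (p=3,w=4): C=3, w*C=4*3=12
  Job (p=4,w=3): C=7, w*C=3*7=21
  Job (p=6,w=3): C=13, w*C=3*13=39
  Job (p=8,w=2): C=21, w*C=2*21=42
  Job (p=8,w=1): C=29, w*C=1*29=29
Total weighted completion time = 143

143


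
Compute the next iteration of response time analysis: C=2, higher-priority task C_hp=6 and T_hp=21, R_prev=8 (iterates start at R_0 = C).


R_next = C + ceil(R_prev / T_hp) * C_hp
ceil(8 / 21) = ceil(0.381) = 1
Interference = 1 * 6 = 6
R_next = 2 + 6 = 8
R_next = R_prev, so the iteration has converged (response time = 8).

8


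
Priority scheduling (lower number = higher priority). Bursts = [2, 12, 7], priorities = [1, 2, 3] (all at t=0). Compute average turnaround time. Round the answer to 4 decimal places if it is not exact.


Sort by priority (ascending = highest first):
Order: [(1, 2), (2, 12), (3, 7)]
Completion times:
  Priority 1, burst=2, C=2
  Priority 2, burst=12, C=14
  Priority 3, burst=7, C=21
Average turnaround = 37/3 = 12.3333

12.3333


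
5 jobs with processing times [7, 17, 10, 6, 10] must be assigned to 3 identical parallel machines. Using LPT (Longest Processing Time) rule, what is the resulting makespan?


Sort jobs in decreasing order (LPT): [17, 10, 10, 7, 6]
Assign each job to the least loaded machine:
  Machine 1: jobs [17], load = 17
  Machine 2: jobs [10, 7], load = 17
  Machine 3: jobs [10, 6], load = 16
Makespan = max load = 17

17


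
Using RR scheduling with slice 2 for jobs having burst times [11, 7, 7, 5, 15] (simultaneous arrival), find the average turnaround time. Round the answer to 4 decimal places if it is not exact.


Time quantum = 2
Execution trace:
  J1 runs 2 units, time = 2
  J2 runs 2 units, time = 4
  J3 runs 2 units, time = 6
  J4 runs 2 units, time = 8
  J5 runs 2 units, time = 10
  J1 runs 2 units, time = 12
  J2 runs 2 units, time = 14
  J3 runs 2 units, time = 16
  J4 runs 2 units, time = 18
  J5 runs 2 units, time = 20
  J1 runs 2 units, time = 22
  J2 runs 2 units, time = 24
  J3 runs 2 units, time = 26
  J4 runs 1 units, time = 27
  J5 runs 2 units, time = 29
  J1 runs 2 units, time = 31
  J2 runs 1 units, time = 32
  J3 runs 1 units, time = 33
  J5 runs 2 units, time = 35
  J1 runs 2 units, time = 37
  J5 runs 2 units, time = 39
  J1 runs 1 units, time = 40
  J5 runs 2 units, time = 42
  J5 runs 2 units, time = 44
  J5 runs 1 units, time = 45
Finish times: [40, 32, 33, 27, 45]
Average turnaround = 177/5 = 35.4

35.4


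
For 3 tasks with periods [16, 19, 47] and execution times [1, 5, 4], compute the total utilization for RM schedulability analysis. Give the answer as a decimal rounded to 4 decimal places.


Compute individual utilizations (exact fractions):
  Task 1: C/T = 1/16 (approx. 0.0625)
  Task 2: C/T = 5/19 (approx. 0.2632)
  Task 3: C/T = 4/47 (approx. 0.0851)
Total utilization U = 1/16 + 5/19 + 4/47 = 5869/14288
Rounded to 4 decimal places: U = 0.4108
RM (Liu & Layland) bound for 3 tasks = 0.779763; compare with U = 5869/14288 (approx. 0.410764)
U <= bound, so schedulable by RM sufficient condition.

0.4108


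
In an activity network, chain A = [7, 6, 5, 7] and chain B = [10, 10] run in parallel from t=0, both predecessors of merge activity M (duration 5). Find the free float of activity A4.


ES(A4) = sum of predecessors on chain A = 18
EF(A4) = ES + duration = 18 + 7 = 25
Successor of A4 is M. ES(M) = max(sum(A), sum(B)) = max(25, 20) = 25
Free float = ES(successor) - EF(current) = 25 - 25 = 0

0


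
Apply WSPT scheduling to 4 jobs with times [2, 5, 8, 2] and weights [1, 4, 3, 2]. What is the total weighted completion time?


Compute p/w ratios and sort ascending (WSPT): [(2, 2), (5, 4), (2, 1), (8, 3)]
Compute weighted completion times:
  Job (p=2,w=2): C=2, w*C=2*2=4
  Job (p=5,w=4): C=7, w*C=4*7=28
  Job (p=2,w=1): C=9, w*C=1*9=9
  Job (p=8,w=3): C=17, w*C=3*17=51
Total weighted completion time = 92

92


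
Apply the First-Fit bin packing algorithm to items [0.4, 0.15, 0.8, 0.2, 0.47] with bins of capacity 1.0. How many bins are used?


Place items sequentially using First-Fit:
  Item 0.4 -> new Bin 1
  Item 0.15 -> Bin 1 (now 0.55)
  Item 0.8 -> new Bin 2
  Item 0.2 -> Bin 1 (now 0.75)
  Item 0.47 -> new Bin 3
Total bins used = 3

3


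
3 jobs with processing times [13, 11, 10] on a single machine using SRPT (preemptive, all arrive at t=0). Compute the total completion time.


Since all jobs arrive at t=0, SRPT equals SPT ordering.
SPT order: [10, 11, 13]
Completion times:
  Job 1: p=10, C=10
  Job 2: p=11, C=21
  Job 3: p=13, C=34
Total completion time = 10 + 21 + 34 = 65

65


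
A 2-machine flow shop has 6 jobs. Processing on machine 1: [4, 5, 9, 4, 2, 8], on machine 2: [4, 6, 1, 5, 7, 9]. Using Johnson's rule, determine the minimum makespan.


Apply Johnson's rule:
  Group 1 (a <= b): [(5, 2, 7), (1, 4, 4), (4, 4, 5), (2, 5, 6), (6, 8, 9)]
  Group 2 (a > b): [(3, 9, 1)]
Optimal job order: [5, 1, 4, 2, 6, 3]
Schedule:
  Job 5: M1 done at 2, M2 done at 9
  Job 1: M1 done at 6, M2 done at 13
  Job 4: M1 done at 10, M2 done at 18
  Job 2: M1 done at 15, M2 done at 24
  Job 6: M1 done at 23, M2 done at 33
  Job 3: M1 done at 32, M2 done at 34
Makespan = 34

34


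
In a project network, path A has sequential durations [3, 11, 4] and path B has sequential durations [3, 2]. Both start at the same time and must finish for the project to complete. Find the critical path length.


Path A total = 3 + 11 + 4 = 18
Path B total = 3 + 2 = 5
Critical path = longest path = max(18, 5) = 18

18


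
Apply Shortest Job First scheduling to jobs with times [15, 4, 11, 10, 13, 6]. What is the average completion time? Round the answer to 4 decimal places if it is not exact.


SJF order (ascending): [4, 6, 10, 11, 13, 15]
Completion times:
  Job 1: burst=4, C=4
  Job 2: burst=6, C=10
  Job 3: burst=10, C=20
  Job 4: burst=11, C=31
  Job 5: burst=13, C=44
  Job 6: burst=15, C=59
Average completion = 168/6 = 28.0

28.0


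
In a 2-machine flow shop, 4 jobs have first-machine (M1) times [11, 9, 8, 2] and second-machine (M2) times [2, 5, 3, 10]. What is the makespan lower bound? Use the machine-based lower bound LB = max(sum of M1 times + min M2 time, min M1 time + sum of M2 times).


LB1 = sum(M1 times) + min(M2 times) = 30 + 2 = 32
LB2 = min(M1 times) + sum(M2 times) = 2 + 20 = 22
Lower bound = max(LB1, LB2) = max(32, 22) = 32

32


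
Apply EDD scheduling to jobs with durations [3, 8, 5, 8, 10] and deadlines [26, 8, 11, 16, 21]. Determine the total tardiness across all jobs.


Sort by due date (EDD order): [(8, 8), (5, 11), (8, 16), (10, 21), (3, 26)]
Compute completion times and tardiness:
  Job 1: p=8, d=8, C=8, tardiness=max(0,8-8)=0
  Job 2: p=5, d=11, C=13, tardiness=max(0,13-11)=2
  Job 3: p=8, d=16, C=21, tardiness=max(0,21-16)=5
  Job 4: p=10, d=21, C=31, tardiness=max(0,31-21)=10
  Job 5: p=3, d=26, C=34, tardiness=max(0,34-26)=8
Total tardiness = 25

25


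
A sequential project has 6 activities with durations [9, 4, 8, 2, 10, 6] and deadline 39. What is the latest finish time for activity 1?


LF(activity 1) = deadline - sum of successor durations
Successors: activities 2 through 6 with durations [4, 8, 2, 10, 6]
Sum of successor durations = 30
LF = 39 - 30 = 9

9


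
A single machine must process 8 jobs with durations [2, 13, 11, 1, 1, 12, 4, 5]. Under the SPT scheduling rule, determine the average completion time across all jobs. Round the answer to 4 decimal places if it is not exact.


Sort jobs by processing time (SPT order): [1, 1, 2, 4, 5, 11, 12, 13]
Compute completion times sequentially:
  Job 1: processing = 1, completes at 1
  Job 2: processing = 1, completes at 2
  Job 3: processing = 2, completes at 4
  Job 4: processing = 4, completes at 8
  Job 5: processing = 5, completes at 13
  Job 6: processing = 11, completes at 24
  Job 7: processing = 12, completes at 36
  Job 8: processing = 13, completes at 49
Sum of completion times = 137
Average completion time = 137/8 = 17.125

17.125


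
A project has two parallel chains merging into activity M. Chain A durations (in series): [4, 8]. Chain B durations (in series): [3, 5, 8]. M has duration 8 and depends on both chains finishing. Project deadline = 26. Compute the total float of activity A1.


Forward pass: ES(A1) = sum of predecessors on chain A = 0
EF = ES + duration = 0 + 4 = 4
Backward pass: LF(M) = deadline = 26; LS(M) = 26 - 8 = 18
LF(A1) = LS(M) - sum(successors on chain A) = 18 - 8 = 10
LS = LF - duration = 10 - 4 = 6
Total float = LS - ES = 6 - 0 = 6

6


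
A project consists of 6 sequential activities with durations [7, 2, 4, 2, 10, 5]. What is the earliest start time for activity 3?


Activity 3 starts after activities 1 through 2 complete.
Predecessor durations: [7, 2]
ES = 7 + 2 = 9

9


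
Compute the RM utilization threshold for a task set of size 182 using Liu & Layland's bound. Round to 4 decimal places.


Compute 2^(1/182) = 1.0038157625
Subtract 1: 1.0038157625 - 1 = 0.0038157625
Multiply by n: 182 * 0.0038157625 = 0.6944687750
Round to 4 dp: 0.6945

0.6945


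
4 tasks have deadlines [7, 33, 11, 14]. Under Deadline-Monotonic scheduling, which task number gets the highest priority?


Sort tasks by relative deadline (ascending):
  Task 1: deadline = 7
  Task 3: deadline = 11
  Task 4: deadline = 14
  Task 2: deadline = 33
Priority order (highest first): [1, 3, 4, 2]
Highest priority task = 1

1


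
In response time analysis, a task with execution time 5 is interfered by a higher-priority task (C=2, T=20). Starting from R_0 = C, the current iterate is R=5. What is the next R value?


R_next = C + ceil(R_prev / T_hp) * C_hp
ceil(5 / 20) = ceil(0.25) = 1
Interference = 1 * 2 = 2
R_next = 5 + 2 = 7

7


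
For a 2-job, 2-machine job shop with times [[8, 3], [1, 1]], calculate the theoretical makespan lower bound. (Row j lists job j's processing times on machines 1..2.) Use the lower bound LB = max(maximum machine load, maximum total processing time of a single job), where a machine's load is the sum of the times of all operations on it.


Machine loads:
  Machine 1: 8 + 1 = 9
  Machine 2: 3 + 1 = 4
Max machine load = 9
Job totals:
  Job 1: 11
  Job 2: 2
Max job total = 11
Lower bound = max(9, 11) = 11

11


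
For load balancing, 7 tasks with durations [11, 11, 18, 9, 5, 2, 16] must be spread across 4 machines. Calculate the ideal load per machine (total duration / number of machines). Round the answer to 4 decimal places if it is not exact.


Total processing time = 11 + 11 + 18 + 9 + 5 + 2 + 16 = 72
Number of machines = 4
Ideal balanced load = 72 / 4 = 18.0

18.0


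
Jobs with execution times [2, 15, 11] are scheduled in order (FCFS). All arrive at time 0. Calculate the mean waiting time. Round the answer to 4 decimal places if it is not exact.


FCFS order (as given): [2, 15, 11]
Waiting times:
  Job 1: wait = 0
  Job 2: wait = 2
  Job 3: wait = 17
Sum of waiting times = 19
Average waiting time = 19/3 = 6.3333

6.3333


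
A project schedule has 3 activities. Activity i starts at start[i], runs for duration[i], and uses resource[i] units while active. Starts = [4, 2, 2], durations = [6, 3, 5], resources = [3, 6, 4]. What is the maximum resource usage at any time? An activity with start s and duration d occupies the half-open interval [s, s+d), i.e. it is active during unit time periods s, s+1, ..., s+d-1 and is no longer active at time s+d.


Each activity i is active on [start_i, start_i + duration_i).
Compute total resource usage per time slot:
  t=0: active resources = [], total = 0
  t=1: active resources = [], total = 0
  t=2: active resources = [6, 4], total = 10
  t=3: active resources = [6, 4], total = 10
  t=4: active resources = [3, 6, 4], total = 13
  t=5: active resources = [3, 4], total = 7
  t=6: active resources = [3, 4], total = 7
  t=7: active resources = [3], total = 3
  t=8: active resources = [3], total = 3
  t=9: active resources = [3], total = 3
Peak resource demand = 13

13


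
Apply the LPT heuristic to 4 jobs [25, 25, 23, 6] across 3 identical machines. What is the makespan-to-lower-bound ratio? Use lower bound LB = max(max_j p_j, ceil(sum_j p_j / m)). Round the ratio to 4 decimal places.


LPT order: [25, 25, 23, 6]
Machine loads after assignment: [25, 25, 29]
LPT makespan = 29
Lower bound = max(max_job, ceil(total/3)) = max(25, 27) = 27
Ratio = 29 / 27 = 1.0741

1.0741


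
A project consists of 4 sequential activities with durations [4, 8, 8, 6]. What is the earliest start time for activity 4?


Activity 4 starts after activities 1 through 3 complete.
Predecessor durations: [4, 8, 8]
ES = 4 + 8 + 8 = 20

20


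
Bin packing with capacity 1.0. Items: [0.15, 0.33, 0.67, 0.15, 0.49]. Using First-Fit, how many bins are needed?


Place items sequentially using First-Fit:
  Item 0.15 -> new Bin 1
  Item 0.33 -> Bin 1 (now 0.48)
  Item 0.67 -> new Bin 2
  Item 0.15 -> Bin 1 (now 0.63)
  Item 0.49 -> new Bin 3
Total bins used = 3

3


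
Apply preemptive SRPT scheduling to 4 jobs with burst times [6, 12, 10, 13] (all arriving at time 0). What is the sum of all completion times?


Since all jobs arrive at t=0, SRPT equals SPT ordering.
SPT order: [6, 10, 12, 13]
Completion times:
  Job 1: p=6, C=6
  Job 2: p=10, C=16
  Job 3: p=12, C=28
  Job 4: p=13, C=41
Total completion time = 6 + 16 + 28 + 41 = 91

91


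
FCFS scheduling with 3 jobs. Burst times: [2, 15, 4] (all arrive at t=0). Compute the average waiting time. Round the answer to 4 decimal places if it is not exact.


FCFS order (as given): [2, 15, 4]
Waiting times:
  Job 1: wait = 0
  Job 2: wait = 2
  Job 3: wait = 17
Sum of waiting times = 19
Average waiting time = 19/3 = 6.3333

6.3333


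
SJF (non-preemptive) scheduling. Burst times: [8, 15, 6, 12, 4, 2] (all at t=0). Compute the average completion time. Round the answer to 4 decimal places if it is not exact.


SJF order (ascending): [2, 4, 6, 8, 12, 15]
Completion times:
  Job 1: burst=2, C=2
  Job 2: burst=4, C=6
  Job 3: burst=6, C=12
  Job 4: burst=8, C=20
  Job 5: burst=12, C=32
  Job 6: burst=15, C=47
Average completion = 119/6 = 19.8333

19.8333


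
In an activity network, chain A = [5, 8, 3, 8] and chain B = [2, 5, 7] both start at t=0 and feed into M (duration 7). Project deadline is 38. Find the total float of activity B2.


Forward pass: ES(B2) = sum of predecessors on chain B = 2
EF = ES + duration = 2 + 5 = 7
Backward pass: LF(M) = deadline = 38; LS(M) = 38 - 7 = 31
LF(B2) = LS(M) - sum(successors on chain B) = 31 - 7 = 24
LS = LF - duration = 24 - 5 = 19
Total float = LS - ES = 19 - 2 = 17

17


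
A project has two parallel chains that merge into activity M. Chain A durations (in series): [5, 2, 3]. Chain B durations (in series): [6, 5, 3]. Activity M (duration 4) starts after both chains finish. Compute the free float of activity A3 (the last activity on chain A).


ES(A3) = sum of predecessors on chain A = 7
EF(A3) = ES + duration = 7 + 3 = 10
Successor of A3 is M. ES(M) = max(sum(A), sum(B)) = max(10, 14) = 14
Free float = ES(successor) - EF(current) = 14 - 10 = 4

4


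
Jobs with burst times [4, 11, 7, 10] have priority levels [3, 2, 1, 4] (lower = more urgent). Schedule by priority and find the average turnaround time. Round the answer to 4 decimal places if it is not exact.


Sort by priority (ascending = highest first):
Order: [(1, 7), (2, 11), (3, 4), (4, 10)]
Completion times:
  Priority 1, burst=7, C=7
  Priority 2, burst=11, C=18
  Priority 3, burst=4, C=22
  Priority 4, burst=10, C=32
Average turnaround = 79/4 = 19.75

19.75


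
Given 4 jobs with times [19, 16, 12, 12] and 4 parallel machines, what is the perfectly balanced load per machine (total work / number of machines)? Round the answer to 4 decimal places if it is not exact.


Total processing time = 19 + 16 + 12 + 12 = 59
Number of machines = 4
Ideal balanced load = 59 / 4 = 14.75

14.75


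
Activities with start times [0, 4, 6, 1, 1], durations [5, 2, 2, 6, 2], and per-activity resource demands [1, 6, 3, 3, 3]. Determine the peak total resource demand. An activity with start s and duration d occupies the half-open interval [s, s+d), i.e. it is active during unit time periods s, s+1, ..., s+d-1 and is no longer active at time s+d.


Each activity i is active on [start_i, start_i + duration_i).
Compute total resource usage per time slot:
  t=0: active resources = [1], total = 1
  t=1: active resources = [1, 3, 3], total = 7
  t=2: active resources = [1, 3, 3], total = 7
  t=3: active resources = [1, 3], total = 4
  t=4: active resources = [1, 6, 3], total = 10
  t=5: active resources = [6, 3], total = 9
  t=6: active resources = [3, 3], total = 6
  t=7: active resources = [3], total = 3
Peak resource demand = 10

10


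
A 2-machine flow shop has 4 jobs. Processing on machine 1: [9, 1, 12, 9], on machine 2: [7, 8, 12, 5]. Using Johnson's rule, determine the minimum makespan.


Apply Johnson's rule:
  Group 1 (a <= b): [(2, 1, 8), (3, 12, 12)]
  Group 2 (a > b): [(1, 9, 7), (4, 9, 5)]
Optimal job order: [2, 3, 1, 4]
Schedule:
  Job 2: M1 done at 1, M2 done at 9
  Job 3: M1 done at 13, M2 done at 25
  Job 1: M1 done at 22, M2 done at 32
  Job 4: M1 done at 31, M2 done at 37
Makespan = 37

37


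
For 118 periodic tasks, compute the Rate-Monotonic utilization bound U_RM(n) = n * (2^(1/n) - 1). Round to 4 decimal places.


Compute 2^(1/118) = 1.0058914152
Subtract 1: 1.0058914152 - 1 = 0.0058914152
Multiply by n: 118 * 0.0058914152 = 0.6951869936
Round to 4 dp: 0.6952

0.6952


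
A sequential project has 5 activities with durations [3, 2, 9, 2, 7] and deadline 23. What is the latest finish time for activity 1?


LF(activity 1) = deadline - sum of successor durations
Successors: activities 2 through 5 with durations [2, 9, 2, 7]
Sum of successor durations = 20
LF = 23 - 20 = 3

3


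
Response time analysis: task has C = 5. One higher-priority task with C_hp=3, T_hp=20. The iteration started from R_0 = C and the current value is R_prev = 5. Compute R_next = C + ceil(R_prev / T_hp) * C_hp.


R_next = C + ceil(R_prev / T_hp) * C_hp
ceil(5 / 20) = ceil(0.25) = 1
Interference = 1 * 3 = 3
R_next = 5 + 3 = 8

8


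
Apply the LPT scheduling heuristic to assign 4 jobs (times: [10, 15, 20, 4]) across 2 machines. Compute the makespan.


Sort jobs in decreasing order (LPT): [20, 15, 10, 4]
Assign each job to the least loaded machine:
  Machine 1: jobs [20, 4], load = 24
  Machine 2: jobs [15, 10], load = 25
Makespan = max load = 25

25


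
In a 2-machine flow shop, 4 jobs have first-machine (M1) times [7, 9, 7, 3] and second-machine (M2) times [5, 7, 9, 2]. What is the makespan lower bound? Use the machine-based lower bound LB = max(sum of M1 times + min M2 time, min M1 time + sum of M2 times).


LB1 = sum(M1 times) + min(M2 times) = 26 + 2 = 28
LB2 = min(M1 times) + sum(M2 times) = 3 + 23 = 26
Lower bound = max(LB1, LB2) = max(28, 26) = 28

28


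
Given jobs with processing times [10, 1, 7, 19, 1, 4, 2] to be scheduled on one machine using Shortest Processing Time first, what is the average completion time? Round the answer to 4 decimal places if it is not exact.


Sort jobs by processing time (SPT order): [1, 1, 2, 4, 7, 10, 19]
Compute completion times sequentially:
  Job 1: processing = 1, completes at 1
  Job 2: processing = 1, completes at 2
  Job 3: processing = 2, completes at 4
  Job 4: processing = 4, completes at 8
  Job 5: processing = 7, completes at 15
  Job 6: processing = 10, completes at 25
  Job 7: processing = 19, completes at 44
Sum of completion times = 99
Average completion time = 99/7 = 14.1429

14.1429


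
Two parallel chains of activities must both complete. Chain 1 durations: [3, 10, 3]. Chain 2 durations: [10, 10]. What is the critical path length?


Path A total = 3 + 10 + 3 = 16
Path B total = 10 + 10 = 20
Critical path = longest path = max(16, 20) = 20

20


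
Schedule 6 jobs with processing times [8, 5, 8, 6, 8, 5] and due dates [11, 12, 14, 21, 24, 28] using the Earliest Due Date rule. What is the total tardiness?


Sort by due date (EDD order): [(8, 11), (5, 12), (8, 14), (6, 21), (8, 24), (5, 28)]
Compute completion times and tardiness:
  Job 1: p=8, d=11, C=8, tardiness=max(0,8-11)=0
  Job 2: p=5, d=12, C=13, tardiness=max(0,13-12)=1
  Job 3: p=8, d=14, C=21, tardiness=max(0,21-14)=7
  Job 4: p=6, d=21, C=27, tardiness=max(0,27-21)=6
  Job 5: p=8, d=24, C=35, tardiness=max(0,35-24)=11
  Job 6: p=5, d=28, C=40, tardiness=max(0,40-28)=12
Total tardiness = 37

37


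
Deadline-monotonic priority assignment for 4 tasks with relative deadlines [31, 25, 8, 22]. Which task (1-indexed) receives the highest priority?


Sort tasks by relative deadline (ascending):
  Task 3: deadline = 8
  Task 4: deadline = 22
  Task 2: deadline = 25
  Task 1: deadline = 31
Priority order (highest first): [3, 4, 2, 1]
Highest priority task = 3

3


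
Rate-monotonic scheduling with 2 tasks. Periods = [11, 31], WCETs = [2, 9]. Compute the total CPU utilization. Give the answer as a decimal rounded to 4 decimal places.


Compute individual utilizations (exact fractions):
  Task 1: C/T = 2/11 (approx. 0.1818)
  Task 2: C/T = 9/31 (approx. 0.2903)
Total utilization U = 2/11 + 9/31 = 161/341
Rounded to 4 decimal places: U = 0.4721
RM (Liu & Layland) bound for 2 tasks = 0.828427; compare with U = 161/341 (approx. 0.472141)
U <= bound, so schedulable by RM sufficient condition.

0.4721


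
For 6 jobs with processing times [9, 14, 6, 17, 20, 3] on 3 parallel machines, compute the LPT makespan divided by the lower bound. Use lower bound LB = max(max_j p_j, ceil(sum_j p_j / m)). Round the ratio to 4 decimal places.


LPT order: [20, 17, 14, 9, 6, 3]
Machine loads after assignment: [23, 23, 23]
LPT makespan = 23
Lower bound = max(max_job, ceil(total/3)) = max(20, 23) = 23
Ratio = 23 / 23 = 1.0

1.0


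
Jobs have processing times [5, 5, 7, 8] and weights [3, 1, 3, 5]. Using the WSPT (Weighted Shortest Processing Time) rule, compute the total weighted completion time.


Compute p/w ratios and sort ascending (WSPT): [(8, 5), (5, 3), (7, 3), (5, 1)]
Compute weighted completion times:
  Job (p=8,w=5): C=8, w*C=5*8=40
  Job (p=5,w=3): C=13, w*C=3*13=39
  Job (p=7,w=3): C=20, w*C=3*20=60
  Job (p=5,w=1): C=25, w*C=1*25=25
Total weighted completion time = 164

164


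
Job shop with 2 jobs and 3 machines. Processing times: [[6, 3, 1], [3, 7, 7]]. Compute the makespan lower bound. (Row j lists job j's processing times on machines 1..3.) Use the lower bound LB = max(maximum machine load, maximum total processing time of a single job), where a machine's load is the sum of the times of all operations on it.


Machine loads:
  Machine 1: 6 + 3 = 9
  Machine 2: 3 + 7 = 10
  Machine 3: 1 + 7 = 8
Max machine load = 10
Job totals:
  Job 1: 10
  Job 2: 17
Max job total = 17
Lower bound = max(10, 17) = 17

17


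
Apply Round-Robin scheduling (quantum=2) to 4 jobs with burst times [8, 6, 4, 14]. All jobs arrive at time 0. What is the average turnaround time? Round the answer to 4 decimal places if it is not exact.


Time quantum = 2
Execution trace:
  J1 runs 2 units, time = 2
  J2 runs 2 units, time = 4
  J3 runs 2 units, time = 6
  J4 runs 2 units, time = 8
  J1 runs 2 units, time = 10
  J2 runs 2 units, time = 12
  J3 runs 2 units, time = 14
  J4 runs 2 units, time = 16
  J1 runs 2 units, time = 18
  J2 runs 2 units, time = 20
  J4 runs 2 units, time = 22
  J1 runs 2 units, time = 24
  J4 runs 2 units, time = 26
  J4 runs 2 units, time = 28
  J4 runs 2 units, time = 30
  J4 runs 2 units, time = 32
Finish times: [24, 20, 14, 32]
Average turnaround = 90/4 = 22.5

22.5


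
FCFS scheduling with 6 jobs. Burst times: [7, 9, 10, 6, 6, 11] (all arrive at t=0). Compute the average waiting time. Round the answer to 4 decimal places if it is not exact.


FCFS order (as given): [7, 9, 10, 6, 6, 11]
Waiting times:
  Job 1: wait = 0
  Job 2: wait = 7
  Job 3: wait = 16
  Job 4: wait = 26
  Job 5: wait = 32
  Job 6: wait = 38
Sum of waiting times = 119
Average waiting time = 119/6 = 19.8333

19.8333


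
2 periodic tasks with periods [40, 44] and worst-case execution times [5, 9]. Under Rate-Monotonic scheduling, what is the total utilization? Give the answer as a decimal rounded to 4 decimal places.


Compute individual utilizations (exact fractions):
  Task 1: C/T = 5/40 = 1/8 (approx. 0.125)
  Task 2: C/T = 9/44 (approx. 0.2045)
Total utilization U = 1/8 + 9/44 = 29/88
Rounded to 4 decimal places: U = 0.3295
RM (Liu & Layland) bound for 2 tasks = 0.828427; compare with U = 29/88 (approx. 0.329545)
U <= bound, so schedulable by RM sufficient condition.

0.3295


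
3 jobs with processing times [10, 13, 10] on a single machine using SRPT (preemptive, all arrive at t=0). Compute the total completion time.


Since all jobs arrive at t=0, SRPT equals SPT ordering.
SPT order: [10, 10, 13]
Completion times:
  Job 1: p=10, C=10
  Job 2: p=10, C=20
  Job 3: p=13, C=33
Total completion time = 10 + 20 + 33 = 63

63


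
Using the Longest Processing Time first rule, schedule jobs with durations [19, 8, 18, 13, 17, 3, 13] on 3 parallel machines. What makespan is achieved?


Sort jobs in decreasing order (LPT): [19, 18, 17, 13, 13, 8, 3]
Assign each job to the least loaded machine:
  Machine 1: jobs [19, 8, 3], load = 30
  Machine 2: jobs [18, 13], load = 31
  Machine 3: jobs [17, 13], load = 30
Makespan = max load = 31

31


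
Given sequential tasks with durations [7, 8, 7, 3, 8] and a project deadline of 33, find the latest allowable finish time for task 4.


LF(activity 4) = deadline - sum of successor durations
Successors: activities 5 through 5 with durations [8]
Sum of successor durations = 8
LF = 33 - 8 = 25

25


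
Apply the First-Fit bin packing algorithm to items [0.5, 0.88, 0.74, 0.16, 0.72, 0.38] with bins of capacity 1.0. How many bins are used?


Place items sequentially using First-Fit:
  Item 0.5 -> new Bin 1
  Item 0.88 -> new Bin 2
  Item 0.74 -> new Bin 3
  Item 0.16 -> Bin 1 (now 0.66)
  Item 0.72 -> new Bin 4
  Item 0.38 -> new Bin 5
Total bins used = 5

5


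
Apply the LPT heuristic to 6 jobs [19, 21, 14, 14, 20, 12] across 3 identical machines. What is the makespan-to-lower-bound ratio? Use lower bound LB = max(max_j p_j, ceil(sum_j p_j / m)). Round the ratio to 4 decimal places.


LPT order: [21, 20, 19, 14, 14, 12]
Machine loads after assignment: [33, 34, 33]
LPT makespan = 34
Lower bound = max(max_job, ceil(total/3)) = max(21, 34) = 34
Ratio = 34 / 34 = 1.0

1.0


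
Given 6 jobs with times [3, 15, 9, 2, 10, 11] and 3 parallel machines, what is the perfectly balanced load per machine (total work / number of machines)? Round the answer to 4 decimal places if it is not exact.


Total processing time = 3 + 15 + 9 + 2 + 10 + 11 = 50
Number of machines = 3
Ideal balanced load = 50 / 3 = 16.6667

16.6667


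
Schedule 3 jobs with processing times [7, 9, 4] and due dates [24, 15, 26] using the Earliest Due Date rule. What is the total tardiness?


Sort by due date (EDD order): [(9, 15), (7, 24), (4, 26)]
Compute completion times and tardiness:
  Job 1: p=9, d=15, C=9, tardiness=max(0,9-15)=0
  Job 2: p=7, d=24, C=16, tardiness=max(0,16-24)=0
  Job 3: p=4, d=26, C=20, tardiness=max(0,20-26)=0
Total tardiness = 0

0


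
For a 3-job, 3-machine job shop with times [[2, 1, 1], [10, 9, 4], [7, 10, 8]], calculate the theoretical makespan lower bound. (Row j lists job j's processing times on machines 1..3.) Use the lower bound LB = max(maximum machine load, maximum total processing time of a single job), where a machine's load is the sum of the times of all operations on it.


Machine loads:
  Machine 1: 2 + 10 + 7 = 19
  Machine 2: 1 + 9 + 10 = 20
  Machine 3: 1 + 4 + 8 = 13
Max machine load = 20
Job totals:
  Job 1: 4
  Job 2: 23
  Job 3: 25
Max job total = 25
Lower bound = max(20, 25) = 25

25


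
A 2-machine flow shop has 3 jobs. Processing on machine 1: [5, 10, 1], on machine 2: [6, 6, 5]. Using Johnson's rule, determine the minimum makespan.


Apply Johnson's rule:
  Group 1 (a <= b): [(3, 1, 5), (1, 5, 6)]
  Group 2 (a > b): [(2, 10, 6)]
Optimal job order: [3, 1, 2]
Schedule:
  Job 3: M1 done at 1, M2 done at 6
  Job 1: M1 done at 6, M2 done at 12
  Job 2: M1 done at 16, M2 done at 22
Makespan = 22

22


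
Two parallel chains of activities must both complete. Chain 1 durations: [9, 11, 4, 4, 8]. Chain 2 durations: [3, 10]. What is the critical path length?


Path A total = 9 + 11 + 4 + 4 + 8 = 36
Path B total = 3 + 10 = 13
Critical path = longest path = max(36, 13) = 36

36


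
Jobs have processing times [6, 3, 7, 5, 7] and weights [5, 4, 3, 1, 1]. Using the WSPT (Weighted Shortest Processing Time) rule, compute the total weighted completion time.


Compute p/w ratios and sort ascending (WSPT): [(3, 4), (6, 5), (7, 3), (5, 1), (7, 1)]
Compute weighted completion times:
  Job (p=3,w=4): C=3, w*C=4*3=12
  Job (p=6,w=5): C=9, w*C=5*9=45
  Job (p=7,w=3): C=16, w*C=3*16=48
  Job (p=5,w=1): C=21, w*C=1*21=21
  Job (p=7,w=1): C=28, w*C=1*28=28
Total weighted completion time = 154

154


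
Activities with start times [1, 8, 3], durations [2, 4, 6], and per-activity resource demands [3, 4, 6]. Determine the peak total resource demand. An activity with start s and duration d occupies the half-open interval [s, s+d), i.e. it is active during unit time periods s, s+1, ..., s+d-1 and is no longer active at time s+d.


Each activity i is active on [start_i, start_i + duration_i).
Compute total resource usage per time slot:
  t=0: active resources = [], total = 0
  t=1: active resources = [3], total = 3
  t=2: active resources = [3], total = 3
  t=3: active resources = [6], total = 6
  t=4: active resources = [6], total = 6
  t=5: active resources = [6], total = 6
  t=6: active resources = [6], total = 6
  t=7: active resources = [6], total = 6
  t=8: active resources = [4, 6], total = 10
  t=9: active resources = [4], total = 4
  t=10: active resources = [4], total = 4
  t=11: active resources = [4], total = 4
Peak resource demand = 10

10


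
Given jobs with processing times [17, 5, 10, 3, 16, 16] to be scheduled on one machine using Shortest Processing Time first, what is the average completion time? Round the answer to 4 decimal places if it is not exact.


Sort jobs by processing time (SPT order): [3, 5, 10, 16, 16, 17]
Compute completion times sequentially:
  Job 1: processing = 3, completes at 3
  Job 2: processing = 5, completes at 8
  Job 3: processing = 10, completes at 18
  Job 4: processing = 16, completes at 34
  Job 5: processing = 16, completes at 50
  Job 6: processing = 17, completes at 67
Sum of completion times = 180
Average completion time = 180/6 = 30.0

30.0


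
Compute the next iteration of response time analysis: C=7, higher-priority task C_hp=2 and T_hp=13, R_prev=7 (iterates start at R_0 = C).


R_next = C + ceil(R_prev / T_hp) * C_hp
ceil(7 / 13) = ceil(0.5385) = 1
Interference = 1 * 2 = 2
R_next = 7 + 2 = 9

9


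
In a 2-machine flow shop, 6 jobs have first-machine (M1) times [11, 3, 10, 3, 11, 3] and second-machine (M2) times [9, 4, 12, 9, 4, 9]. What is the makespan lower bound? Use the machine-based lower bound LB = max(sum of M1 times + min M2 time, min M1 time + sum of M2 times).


LB1 = sum(M1 times) + min(M2 times) = 41 + 4 = 45
LB2 = min(M1 times) + sum(M2 times) = 3 + 47 = 50
Lower bound = max(LB1, LB2) = max(45, 50) = 50

50


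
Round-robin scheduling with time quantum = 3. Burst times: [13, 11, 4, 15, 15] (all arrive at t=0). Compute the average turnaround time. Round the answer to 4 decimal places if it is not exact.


Time quantum = 3
Execution trace:
  J1 runs 3 units, time = 3
  J2 runs 3 units, time = 6
  J3 runs 3 units, time = 9
  J4 runs 3 units, time = 12
  J5 runs 3 units, time = 15
  J1 runs 3 units, time = 18
  J2 runs 3 units, time = 21
  J3 runs 1 units, time = 22
  J4 runs 3 units, time = 25
  J5 runs 3 units, time = 28
  J1 runs 3 units, time = 31
  J2 runs 3 units, time = 34
  J4 runs 3 units, time = 37
  J5 runs 3 units, time = 40
  J1 runs 3 units, time = 43
  J2 runs 2 units, time = 45
  J4 runs 3 units, time = 48
  J5 runs 3 units, time = 51
  J1 runs 1 units, time = 52
  J4 runs 3 units, time = 55
  J5 runs 3 units, time = 58
Finish times: [52, 45, 22, 55, 58]
Average turnaround = 232/5 = 46.4

46.4


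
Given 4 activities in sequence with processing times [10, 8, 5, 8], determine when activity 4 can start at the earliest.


Activity 4 starts after activities 1 through 3 complete.
Predecessor durations: [10, 8, 5]
ES = 10 + 8 + 5 = 23

23


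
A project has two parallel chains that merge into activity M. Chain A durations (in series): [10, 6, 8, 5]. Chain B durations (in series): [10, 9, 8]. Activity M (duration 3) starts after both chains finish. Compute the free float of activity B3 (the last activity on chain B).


ES(B3) = sum of predecessors on chain B = 19
EF(B3) = ES + duration = 19 + 8 = 27
Successor of B3 is M. ES(M) = max(sum(A), sum(B)) = max(29, 27) = 29
Free float = ES(successor) - EF(current) = 29 - 27 = 2

2


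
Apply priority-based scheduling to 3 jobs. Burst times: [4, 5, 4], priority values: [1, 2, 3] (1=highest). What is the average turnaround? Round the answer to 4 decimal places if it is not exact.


Sort by priority (ascending = highest first):
Order: [(1, 4), (2, 5), (3, 4)]
Completion times:
  Priority 1, burst=4, C=4
  Priority 2, burst=5, C=9
  Priority 3, burst=4, C=13
Average turnaround = 26/3 = 8.6667

8.6667


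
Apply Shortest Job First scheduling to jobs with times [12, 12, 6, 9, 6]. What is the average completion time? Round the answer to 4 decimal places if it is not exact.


SJF order (ascending): [6, 6, 9, 12, 12]
Completion times:
  Job 1: burst=6, C=6
  Job 2: burst=6, C=12
  Job 3: burst=9, C=21
  Job 4: burst=12, C=33
  Job 5: burst=12, C=45
Average completion = 117/5 = 23.4

23.4


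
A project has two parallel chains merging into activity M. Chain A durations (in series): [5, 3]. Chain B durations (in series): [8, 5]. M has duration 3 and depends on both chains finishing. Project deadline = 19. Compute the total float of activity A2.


Forward pass: ES(A2) = sum of predecessors on chain A = 5
EF = ES + duration = 5 + 3 = 8
Backward pass: LF(M) = deadline = 19; LS(M) = 19 - 3 = 16
LF(A2) = LS(M) - sum(successors on chain A) = 16 - 0 = 16
LS = LF - duration = 16 - 3 = 13
Total float = LS - ES = 13 - 5 = 8

8


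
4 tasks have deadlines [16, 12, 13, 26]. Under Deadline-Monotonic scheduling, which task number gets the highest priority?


Sort tasks by relative deadline (ascending):
  Task 2: deadline = 12
  Task 3: deadline = 13
  Task 1: deadline = 16
  Task 4: deadline = 26
Priority order (highest first): [2, 3, 1, 4]
Highest priority task = 2

2
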